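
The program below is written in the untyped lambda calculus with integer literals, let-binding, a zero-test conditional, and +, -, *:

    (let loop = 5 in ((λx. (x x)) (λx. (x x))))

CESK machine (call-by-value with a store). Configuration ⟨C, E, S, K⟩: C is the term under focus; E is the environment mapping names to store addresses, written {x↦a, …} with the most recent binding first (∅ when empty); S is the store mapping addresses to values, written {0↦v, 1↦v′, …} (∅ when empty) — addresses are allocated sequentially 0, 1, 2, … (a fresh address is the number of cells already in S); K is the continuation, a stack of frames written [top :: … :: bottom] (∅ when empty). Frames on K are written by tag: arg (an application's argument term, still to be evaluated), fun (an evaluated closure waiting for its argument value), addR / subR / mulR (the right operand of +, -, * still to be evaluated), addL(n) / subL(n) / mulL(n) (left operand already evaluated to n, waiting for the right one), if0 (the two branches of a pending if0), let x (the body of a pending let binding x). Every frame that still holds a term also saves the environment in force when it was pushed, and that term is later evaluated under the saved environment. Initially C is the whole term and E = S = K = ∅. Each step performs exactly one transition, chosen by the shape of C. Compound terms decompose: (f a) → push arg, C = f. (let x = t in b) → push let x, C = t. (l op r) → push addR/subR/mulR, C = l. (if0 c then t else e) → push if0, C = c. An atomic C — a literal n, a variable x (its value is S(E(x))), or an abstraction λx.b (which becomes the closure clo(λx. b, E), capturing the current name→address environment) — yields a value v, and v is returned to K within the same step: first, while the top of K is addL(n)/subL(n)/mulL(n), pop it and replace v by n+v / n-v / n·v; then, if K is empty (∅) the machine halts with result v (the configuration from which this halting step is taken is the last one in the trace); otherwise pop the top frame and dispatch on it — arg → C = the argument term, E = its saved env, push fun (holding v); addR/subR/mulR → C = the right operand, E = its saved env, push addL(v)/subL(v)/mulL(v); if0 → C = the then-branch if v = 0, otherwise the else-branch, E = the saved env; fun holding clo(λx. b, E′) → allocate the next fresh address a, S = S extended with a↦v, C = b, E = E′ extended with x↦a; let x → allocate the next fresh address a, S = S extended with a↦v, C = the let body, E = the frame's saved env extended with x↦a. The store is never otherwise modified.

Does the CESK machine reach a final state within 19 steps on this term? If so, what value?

Answer: DIVERGES (no final state within 19 steps)

Execution trace:
[0] [C=(let loop = 5 in ((λx. (x x)) (λx. (x x)))) | E=∅ | S=∅ | K=∅]
[1] [C=5 | E=∅ | S=∅ | K=[let loop]]
[2] [C=((λx. (x x)) (λx. (x x))) | E={loop↦0} | S={0↦5} | K=∅]
[3] [C=(λx. (x x)) | E={loop↦0} | S={0↦5} | K=[arg]]
[4] [C=(λx. (x x)) | E={loop↦0} | S={0↦5} | K=[fun]]
[5] [C=(x x) | E={x↦1, loop↦0} | S={0↦5, 1↦clo(λx. (x x), {loop↦0})} | K=∅]
[6] [C=x | E={x↦1, loop↦0} | S={0↦5, 1↦clo(λx. (x x), {loop↦0})} | K=[arg]]
[7] [C=x | E={x↦1, loop↦0} | S={0↦5, 1↦clo(λx. (x x), {loop↦0})} | K=[fun]]
[8] [C=(x x) | E={x↦2, loop↦0} | S={0↦5, 1↦clo(λx. (x x), {loop↦0}), 2↦clo(λx. (x x), {loop↦0})} | K=∅]
[9] [C=x | E={x↦2, loop↦0} | S={0↦5, 1↦clo(λx. (x x), {loop↦0}), 2↦clo(λx. (x x), {loop↦0})} | K=[arg]]
[10] [C=x | E={x↦2, loop↦0} | S={0↦5, 1↦clo(λx. (x x), {loop↦0}), 2↦clo(λx. (x x), {loop↦0})} | K=[fun]]
[11] [C=(x x) | E={x↦3, loop↦0} | S={0↦5, 1↦clo(λx. (x x), {loop↦0}), 2↦clo(λx. (x x), {loop↦0}), 3↦clo(λx. (x x), {loop↦0})} | K=∅]
[12] [C=x | E={x↦3, loop↦0} | S={0↦5, 1↦clo(λx. (x x), {loop↦0}), 2↦clo(λx. (x x), {loop↦0}), 3↦clo(λx. (x x), {loop↦0})} | K=[arg]]
[13] [C=x | E={x↦3, loop↦0} | S={0↦5, 1↦clo(λx. (x x), {loop↦0}), 2↦clo(λx. (x x), {loop↦0}), 3↦clo(λx. (x x), {loop↦0})} | K=[fun]]
[14] [C=(x x) | E={x↦4, loop↦0} | S={0↦5, 1↦clo(λx. (x x), {loop↦0}), 2↦clo(λx. (x x), {loop↦0}), 3↦clo(λx. (x x), {loop↦0}), 4↦clo(λx. (x x), {loop↦0})} | K=∅]
[15] [C=x | E={x↦4, loop↦0} | S={0↦5, 1↦clo(λx. (x x), {loop↦0}), 2↦clo(λx. (x x), {loop↦0}), 3↦clo(λx. (x x), {loop↦0}), 4↦clo(λx. (x x), {loop↦0})} | K=[arg]]
[16] [C=x | E={x↦4, loop↦0} | S={0↦5, 1↦clo(λx. (x x), {loop↦0}), 2↦clo(λx. (x x), {loop↦0}), 3↦clo(λx. (x x), {loop↦0}), 4↦clo(λx. (x x), {loop↦0})} | K=[fun]]
[17] [C=(x x) | E={x↦5, loop↦0} | S={0↦5, 1↦clo(λx. (x x), {loop↦0}), 2↦clo(λx. (x x), {loop↦0}), 3↦clo(λx. (x x), {loop↦0}), 4↦clo(λx. (x x), {loop↦0}), 5↦clo(λx. (x x), {loop↦0})} | K=∅]
[18] [C=x | E={x↦5, loop↦0} | S={0↦5, 1↦clo(λx. (x x), {loop↦0}), 2↦clo(λx. (x x), {loop↦0}), 3↦clo(λx. (x x), {loop↦0}), 4↦clo(λx. (x x), {loop↦0}), 5↦clo(λx. (x x), {loop↦0})} | K=[arg]]
[19] [C=x | E={x↦5, loop↦0} | S={0↦5, 1↦clo(λx. (x x), {loop↦0}), 2↦clo(λx. (x x), {loop↦0}), 3↦clo(λx. (x x), {loop↦0}), 4↦clo(λx. (x x), {loop↦0}), 5↦clo(λx. (x x), {loop↦0})} | K=[fun]]
→ 19 transitions taken and the configuration is still not final: no result within 19 steps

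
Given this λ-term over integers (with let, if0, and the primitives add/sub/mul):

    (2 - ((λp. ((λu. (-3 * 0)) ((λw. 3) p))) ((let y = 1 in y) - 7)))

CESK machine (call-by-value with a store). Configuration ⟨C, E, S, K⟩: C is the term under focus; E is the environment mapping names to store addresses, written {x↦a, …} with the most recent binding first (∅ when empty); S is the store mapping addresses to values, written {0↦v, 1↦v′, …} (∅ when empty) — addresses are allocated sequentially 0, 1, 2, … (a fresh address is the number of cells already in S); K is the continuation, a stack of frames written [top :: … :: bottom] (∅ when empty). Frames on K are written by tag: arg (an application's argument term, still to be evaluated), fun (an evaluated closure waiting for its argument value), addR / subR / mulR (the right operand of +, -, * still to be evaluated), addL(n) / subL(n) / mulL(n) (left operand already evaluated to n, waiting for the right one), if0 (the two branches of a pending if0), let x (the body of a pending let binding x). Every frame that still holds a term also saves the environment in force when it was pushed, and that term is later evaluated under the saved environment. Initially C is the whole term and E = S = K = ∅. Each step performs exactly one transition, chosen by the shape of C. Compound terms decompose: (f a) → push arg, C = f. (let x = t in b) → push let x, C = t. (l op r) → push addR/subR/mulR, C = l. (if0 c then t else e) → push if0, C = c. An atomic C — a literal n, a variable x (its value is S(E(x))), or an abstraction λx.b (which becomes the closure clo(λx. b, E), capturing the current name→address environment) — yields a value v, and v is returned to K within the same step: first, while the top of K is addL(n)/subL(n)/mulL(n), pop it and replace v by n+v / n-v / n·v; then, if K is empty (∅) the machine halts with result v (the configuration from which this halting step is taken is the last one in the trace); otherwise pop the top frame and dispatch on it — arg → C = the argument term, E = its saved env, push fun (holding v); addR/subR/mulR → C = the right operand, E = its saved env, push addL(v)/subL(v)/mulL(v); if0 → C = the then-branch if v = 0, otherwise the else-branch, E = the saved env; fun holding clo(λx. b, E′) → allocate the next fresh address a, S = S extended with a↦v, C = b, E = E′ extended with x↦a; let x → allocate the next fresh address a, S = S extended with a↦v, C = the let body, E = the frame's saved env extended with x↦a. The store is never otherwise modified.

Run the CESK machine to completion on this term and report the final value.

0. ⟨C=(2 - ((λp. ((λu. (-3 * 0)) ((λw. 3) p))) ((let y = 1 in y) - 7))); E=∅; S=∅; K=∅⟩
1. ⟨C=2; E=∅; S=∅; K=[subR]⟩
2. ⟨C=((λp. ((λu. (-3 * 0)) ((λw. 3) p))) ((let y = 1 in y) - 7)); E=∅; S=∅; K=[subL(2)]⟩
3. ⟨C=(λp. ((λu. (-3 * 0)) ((λw. 3) p))); E=∅; S=∅; K=[arg :: subL(2)]⟩
4. ⟨C=((let y = 1 in y) - 7); E=∅; S=∅; K=[fun :: subL(2)]⟩
5. ⟨C=(let y = 1 in y); E=∅; S=∅; K=[subR :: fun :: subL(2)]⟩
6. ⟨C=1; E=∅; S=∅; K=[let y :: subR :: fun :: subL(2)]⟩
7. ⟨C=y; E={y↦0}; S={0↦1}; K=[subR :: fun :: subL(2)]⟩
8. ⟨C=7; E=∅; S={0↦1}; K=[subL(1) :: fun :: subL(2)]⟩
9. ⟨C=((λu. (-3 * 0)) ((λw. 3) p)); E={p↦1}; S={0↦1, 1↦-6}; K=[subL(2)]⟩
10. ⟨C=(λu. (-3 * 0)); E={p↦1}; S={0↦1, 1↦-6}; K=[arg :: subL(2)]⟩
11. ⟨C=((λw. 3) p); E={p↦1}; S={0↦1, 1↦-6}; K=[fun :: subL(2)]⟩
12. ⟨C=(λw. 3); E={p↦1}; S={0↦1, 1↦-6}; K=[arg :: fun :: subL(2)]⟩
13. ⟨C=p; E={p↦1}; S={0↦1, 1↦-6}; K=[fun :: fun :: subL(2)]⟩
14. ⟨C=3; E={w↦2, p↦1}; S={0↦1, 1↦-6, 2↦-6}; K=[fun :: subL(2)]⟩
15. ⟨C=(-3 * 0); E={u↦3, p↦1}; S={0↦1, 1↦-6, 2↦-6, 3↦3}; K=[subL(2)]⟩
16. ⟨C=-3; E={u↦3, p↦1}; S={0↦1, 1↦-6, 2↦-6, 3↦3}; K=[mulR :: subL(2)]⟩
17. ⟨C=0; E={u↦3, p↦1}; S={0↦1, 1↦-6, 2↦-6, 3↦3}; K=[mulL(-3) :: subL(2)]⟩
→ final value 2

Answer: 2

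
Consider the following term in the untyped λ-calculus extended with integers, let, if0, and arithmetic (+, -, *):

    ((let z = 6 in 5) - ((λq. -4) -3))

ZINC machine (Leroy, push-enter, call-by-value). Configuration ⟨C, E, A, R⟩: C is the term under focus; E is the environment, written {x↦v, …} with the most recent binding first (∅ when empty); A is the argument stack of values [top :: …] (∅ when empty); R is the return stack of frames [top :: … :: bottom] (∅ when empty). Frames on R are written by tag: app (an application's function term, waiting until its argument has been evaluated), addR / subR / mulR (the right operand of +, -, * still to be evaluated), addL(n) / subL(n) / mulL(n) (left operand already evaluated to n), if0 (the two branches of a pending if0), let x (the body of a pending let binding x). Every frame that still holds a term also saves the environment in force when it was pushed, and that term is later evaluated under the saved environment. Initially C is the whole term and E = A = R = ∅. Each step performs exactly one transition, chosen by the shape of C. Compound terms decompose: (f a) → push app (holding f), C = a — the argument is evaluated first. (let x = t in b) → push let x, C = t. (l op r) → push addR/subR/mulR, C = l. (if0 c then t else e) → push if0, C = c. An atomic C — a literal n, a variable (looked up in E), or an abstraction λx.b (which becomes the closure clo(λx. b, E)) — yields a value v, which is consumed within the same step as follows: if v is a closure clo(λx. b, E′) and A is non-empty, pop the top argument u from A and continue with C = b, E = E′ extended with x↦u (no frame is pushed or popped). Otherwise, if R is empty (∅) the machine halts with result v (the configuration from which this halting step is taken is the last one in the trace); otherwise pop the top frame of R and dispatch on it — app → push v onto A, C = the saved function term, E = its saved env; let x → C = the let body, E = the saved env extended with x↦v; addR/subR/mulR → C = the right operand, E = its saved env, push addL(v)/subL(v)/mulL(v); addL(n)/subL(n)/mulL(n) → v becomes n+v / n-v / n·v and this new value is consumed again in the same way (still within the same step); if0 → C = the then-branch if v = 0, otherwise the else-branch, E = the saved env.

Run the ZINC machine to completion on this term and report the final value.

step 0: [C=((let z = 6 in 5) - ((λq. -4) -3)) | E=∅ | A=∅ | R=∅]
step 1: [C=(let z = 6 in 5) | E=∅ | A=∅ | R=[subR]]
step 2: [C=6 | E=∅ | A=∅ | R=[let z :: subR]]
step 3: [C=5 | E={z↦6} | A=∅ | R=[subR]]
step 4: [C=((λq. -4) -3) | E=∅ | A=∅ | R=[subL(5)]]
step 5: [C=-3 | E=∅ | A=∅ | R=[app :: subL(5)]]
step 6: [C=(λq. -4) | E=∅ | A=[-3] | R=[subL(5)]]
step 7: [C=-4 | E={q↦-3} | A=∅ | R=[subL(5)]]
→ final value 9

Answer: 9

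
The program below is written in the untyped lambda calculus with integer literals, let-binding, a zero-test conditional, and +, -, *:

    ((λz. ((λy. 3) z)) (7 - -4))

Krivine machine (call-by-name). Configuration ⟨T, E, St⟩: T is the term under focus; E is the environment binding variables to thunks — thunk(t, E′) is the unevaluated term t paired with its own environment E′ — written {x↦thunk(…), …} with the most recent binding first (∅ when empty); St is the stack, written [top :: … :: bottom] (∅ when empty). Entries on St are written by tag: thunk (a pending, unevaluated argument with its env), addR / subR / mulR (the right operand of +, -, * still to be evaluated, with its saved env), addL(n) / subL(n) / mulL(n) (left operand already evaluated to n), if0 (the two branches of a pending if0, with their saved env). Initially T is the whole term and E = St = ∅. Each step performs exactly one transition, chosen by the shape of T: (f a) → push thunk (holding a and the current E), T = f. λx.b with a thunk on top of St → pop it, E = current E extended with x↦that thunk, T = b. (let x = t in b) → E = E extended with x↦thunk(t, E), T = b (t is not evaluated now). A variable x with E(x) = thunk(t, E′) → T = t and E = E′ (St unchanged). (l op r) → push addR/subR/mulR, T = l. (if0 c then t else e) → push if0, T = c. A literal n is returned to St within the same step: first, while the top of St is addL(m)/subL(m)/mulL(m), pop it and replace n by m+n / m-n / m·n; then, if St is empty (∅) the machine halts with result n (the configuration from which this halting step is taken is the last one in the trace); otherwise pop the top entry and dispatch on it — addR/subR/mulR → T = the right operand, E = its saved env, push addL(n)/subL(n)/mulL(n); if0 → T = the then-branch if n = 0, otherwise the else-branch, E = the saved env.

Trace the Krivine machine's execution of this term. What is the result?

0. [T=((λz. ((λy. 3) z)) (7 - -4)) | E=∅ | St=∅]
1. [T=(λz. ((λy. 3) z)) | E=∅ | St=[thunk]]
2. [T=((λy. 3) z) | E={z↦thunk((7 - -4), ∅)} | St=∅]
3. [T=(λy. 3) | E={z↦thunk((7 - -4), ∅)} | St=[thunk]]
4. [T=3 | E={y↦thunk(z, {z↦thunk((7 - -4), ∅)}), z↦thunk((7 - -4), ∅)} | St=∅]
→ final value 3

Answer: 3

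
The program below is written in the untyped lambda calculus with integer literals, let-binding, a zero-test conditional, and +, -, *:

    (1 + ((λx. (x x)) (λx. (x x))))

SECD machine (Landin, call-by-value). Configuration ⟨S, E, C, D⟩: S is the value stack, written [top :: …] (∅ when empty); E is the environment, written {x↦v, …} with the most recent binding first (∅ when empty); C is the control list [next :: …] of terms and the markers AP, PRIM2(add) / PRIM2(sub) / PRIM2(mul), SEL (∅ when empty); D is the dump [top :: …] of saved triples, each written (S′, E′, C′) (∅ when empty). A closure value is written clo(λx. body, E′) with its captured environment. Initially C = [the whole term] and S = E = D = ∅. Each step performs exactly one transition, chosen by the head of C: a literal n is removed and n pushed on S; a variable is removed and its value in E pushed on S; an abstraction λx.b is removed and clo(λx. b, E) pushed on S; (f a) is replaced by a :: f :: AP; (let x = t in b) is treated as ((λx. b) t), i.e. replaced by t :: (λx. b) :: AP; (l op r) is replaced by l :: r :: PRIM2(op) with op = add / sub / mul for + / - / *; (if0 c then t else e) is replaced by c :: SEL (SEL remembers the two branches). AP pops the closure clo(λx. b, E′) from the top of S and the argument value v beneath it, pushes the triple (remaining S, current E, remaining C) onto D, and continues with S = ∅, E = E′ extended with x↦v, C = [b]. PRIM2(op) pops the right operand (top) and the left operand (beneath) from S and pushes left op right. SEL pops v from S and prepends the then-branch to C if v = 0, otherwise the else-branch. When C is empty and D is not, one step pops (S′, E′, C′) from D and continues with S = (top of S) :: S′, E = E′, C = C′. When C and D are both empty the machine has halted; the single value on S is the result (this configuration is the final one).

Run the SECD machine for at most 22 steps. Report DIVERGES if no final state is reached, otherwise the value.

0. <S=∅, E=∅, C=[(1 + ((λx. (x x)) (λx. (x x))))], D=∅>
1. <S=∅, E=∅, C=[1 :: ((λx. (x x)) (λx. (x x))) :: PRIM2(add)], D=∅>
2. <S=[1], E=∅, C=[((λx. (x x)) (λx. (x x))) :: PRIM2(add)], D=∅>
3. <S=[1], E=∅, C=[(λx. (x x)) :: (λx. (x x)) :: AP :: PRIM2(add)], D=∅>
4. <S=[clo(λx. (x x), ∅) :: 1], E=∅, C=[(λx. (x x)) :: AP :: PRIM2(add)], D=∅>
5. <S=[clo(λx. (x x), ∅) :: clo(λx. (x x), ∅) :: 1], E=∅, C=[AP :: PRIM2(add)], D=∅>
6. <S=∅, E={x↦clo(λx. (x x), ∅)}, C=[(x x)], D=[([1], ∅, [PRIM2(add)])]>
7. <S=∅, E={x↦clo(λx. (x x), ∅)}, C=[x :: x :: AP], D=[([1], ∅, [PRIM2(add)])]>
8. <S=[clo(λx. (x x), ∅)], E={x↦clo(λx. (x x), ∅)}, C=[x :: AP], D=[([1], ∅, [PRIM2(add)])]>
9. <S=[clo(λx. (x x), ∅) :: clo(λx. (x x), ∅)], E={x↦clo(λx. (x x), ∅)}, C=[AP], D=[([1], ∅, [PRIM2(add)])]>
10. <S=∅, E={x↦clo(λx. (x x), ∅)}, C=[(x x)], D=[(∅, {x↦clo(λx. (x x), ∅)}, ∅) :: ([1], ∅, [PRIM2(add)])]>
11. <S=∅, E={x↦clo(λx. (x x), ∅)}, C=[x :: x :: AP], D=[(∅, {x↦clo(λx. (x x), ∅)}, ∅) :: ([1], ∅, [PRIM2(add)])]>
12. <S=[clo(λx. (x x), ∅)], E={x↦clo(λx. (x x), ∅)}, C=[x :: AP], D=[(∅, {x↦clo(λx. (x x), ∅)}, ∅) :: ([1], ∅, [PRIM2(add)])]>
13. <S=[clo(λx. (x x), ∅) :: clo(λx. (x x), ∅)], E={x↦clo(λx. (x x), ∅)}, C=[AP], D=[(∅, {x↦clo(λx. (x x), ∅)}, ∅) :: ([1], ∅, [PRIM2(add)])]>
14. <S=∅, E={x↦clo(λx. (x x), ∅)}, C=[(x x)], D=[(∅, {x↦clo(λx. (x x), ∅)}, ∅) :: (∅, {x↦clo(λx. (x x), ∅)}, ∅) :: ([1], ∅, [PRIM2(add)])]>
15. <S=∅, E={x↦clo(λx. (x x), ∅)}, C=[x :: x :: AP], D=[(∅, {x↦clo(λx. (x x), ∅)}, ∅) :: (∅, {x↦clo(λx. (x x), ∅)}, ∅) :: ([1], ∅, [PRIM2(add)])]>
16. <S=[clo(λx. (x x), ∅)], E={x↦clo(λx. (x x), ∅)}, C=[x :: AP], D=[(∅, {x↦clo(λx. (x x), ∅)}, ∅) :: (∅, {x↦clo(λx. (x x), ∅)}, ∅) :: ([1], ∅, [PRIM2(add)])]>
17. <S=[clo(λx. (x x), ∅) :: clo(λx. (x x), ∅)], E={x↦clo(λx. (x x), ∅)}, C=[AP], D=[(∅, {x↦clo(λx. (x x), ∅)}, ∅) :: (∅, {x↦clo(λx. (x x), ∅)}, ∅) :: ([1], ∅, [PRIM2(add)])]>
18. <S=∅, E={x↦clo(λx. (x x), ∅)}, C=[(x x)], D=[(∅, {x↦clo(λx. (x x), ∅)}, ∅) :: (∅, {x↦clo(λx. (x x), ∅)}, ∅) :: (∅, {x↦clo(λx. (x x), ∅)}, ∅) :: ([1], ∅, [PRIM2(add)])]>
19. <S=∅, E={x↦clo(λx. (x x), ∅)}, C=[x :: x :: AP], D=[(∅, {x↦clo(λx. (x x), ∅)}, ∅) :: (∅, {x↦clo(λx. (x x), ∅)}, ∅) :: (∅, {x↦clo(λx. (x x), ∅)}, ∅) :: ([1], ∅, [PRIM2(add)])]>
20. <S=[clo(λx. (x x), ∅)], E={x↦clo(λx. (x x), ∅)}, C=[x :: AP], D=[(∅, {x↦clo(λx. (x x), ∅)}, ∅) :: (∅, {x↦clo(λx. (x x), ∅)}, ∅) :: (∅, {x↦clo(λx. (x x), ∅)}, ∅) :: ([1], ∅, [PRIM2(add)])]>
21. <S=[clo(λx. (x x), ∅) :: clo(λx. (x x), ∅)], E={x↦clo(λx. (x x), ∅)}, C=[AP], D=[(∅, {x↦clo(λx. (x x), ∅)}, ∅) :: (∅, {x↦clo(λx. (x x), ∅)}, ∅) :: (∅, {x↦clo(λx. (x x), ∅)}, ∅) :: ([1], ∅, [PRIM2(add)])]>
22. <S=∅, E={x↦clo(λx. (x x), ∅)}, C=[(x x)], D=[(∅, {x↦clo(λx. (x x), ∅)}, ∅) :: (∅, {x↦clo(λx. (x x), ∅)}, ∅) :: (∅, {x↦clo(λx. (x x), ∅)}, ∅) :: (∅, {x↦clo(λx. (x x), ∅)}, ∅) :: ([1], ∅, [PRIM2(add)])]>
→ 22 transitions taken and the configuration is still not final: no result within 22 steps

Answer: DIVERGES (no final state within 22 steps)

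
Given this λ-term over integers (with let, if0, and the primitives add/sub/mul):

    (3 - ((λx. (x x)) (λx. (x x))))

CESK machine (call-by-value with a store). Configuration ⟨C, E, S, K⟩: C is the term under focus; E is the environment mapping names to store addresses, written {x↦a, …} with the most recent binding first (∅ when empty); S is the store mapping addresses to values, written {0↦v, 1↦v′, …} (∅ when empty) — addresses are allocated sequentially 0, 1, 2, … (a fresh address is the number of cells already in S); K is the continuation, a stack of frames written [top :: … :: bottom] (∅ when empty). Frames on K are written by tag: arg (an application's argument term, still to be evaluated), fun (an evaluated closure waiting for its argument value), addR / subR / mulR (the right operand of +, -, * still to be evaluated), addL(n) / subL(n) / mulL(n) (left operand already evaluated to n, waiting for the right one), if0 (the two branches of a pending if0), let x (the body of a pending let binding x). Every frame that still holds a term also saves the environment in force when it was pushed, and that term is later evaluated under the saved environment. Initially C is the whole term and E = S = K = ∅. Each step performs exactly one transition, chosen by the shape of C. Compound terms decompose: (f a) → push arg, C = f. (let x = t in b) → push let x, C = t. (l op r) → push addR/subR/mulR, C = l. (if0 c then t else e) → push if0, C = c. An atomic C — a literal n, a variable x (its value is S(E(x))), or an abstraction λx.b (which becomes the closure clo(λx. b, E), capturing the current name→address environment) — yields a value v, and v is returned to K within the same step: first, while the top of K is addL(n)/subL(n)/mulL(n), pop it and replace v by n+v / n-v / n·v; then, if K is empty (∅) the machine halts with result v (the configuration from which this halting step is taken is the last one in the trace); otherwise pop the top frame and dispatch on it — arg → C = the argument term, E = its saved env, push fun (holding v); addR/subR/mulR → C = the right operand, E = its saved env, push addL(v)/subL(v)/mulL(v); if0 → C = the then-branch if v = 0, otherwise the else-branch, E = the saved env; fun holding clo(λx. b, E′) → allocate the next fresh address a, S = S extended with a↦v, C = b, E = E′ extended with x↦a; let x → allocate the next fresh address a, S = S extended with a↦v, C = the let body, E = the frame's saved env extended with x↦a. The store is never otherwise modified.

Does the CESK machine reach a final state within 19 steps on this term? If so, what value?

t=0: [C=(3 - ((λx. (x x)) (λx. (x x)))) | E=∅ | S=∅ | K=∅]
t=1: [C=3 | E=∅ | S=∅ | K=[subR]]
t=2: [C=((λx. (x x)) (λx. (x x))) | E=∅ | S=∅ | K=[subL(3)]]
t=3: [C=(λx. (x x)) | E=∅ | S=∅ | K=[arg :: subL(3)]]
t=4: [C=(λx. (x x)) | E=∅ | S=∅ | K=[fun :: subL(3)]]
t=5: [C=(x x) | E={x↦0} | S={0↦clo(λx. (x x), ∅)} | K=[subL(3)]]
t=6: [C=x | E={x↦0} | S={0↦clo(λx. (x x), ∅)} | K=[arg :: subL(3)]]
t=7: [C=x | E={x↦0} | S={0↦clo(λx. (x x), ∅)} | K=[fun :: subL(3)]]
t=8: [C=(x x) | E={x↦1} | S={0↦clo(λx. (x x), ∅), 1↦clo(λx. (x x), ∅)} | K=[subL(3)]]
t=9: [C=x | E={x↦1} | S={0↦clo(λx. (x x), ∅), 1↦clo(λx. (x x), ∅)} | K=[arg :: subL(3)]]
t=10: [C=x | E={x↦1} | S={0↦clo(λx. (x x), ∅), 1↦clo(λx. (x x), ∅)} | K=[fun :: subL(3)]]
t=11: [C=(x x) | E={x↦2} | S={0↦clo(λx. (x x), ∅), 1↦clo(λx. (x x), ∅), 2↦clo(λx. (x x), ∅)} | K=[subL(3)]]
t=12: [C=x | E={x↦2} | S={0↦clo(λx. (x x), ∅), 1↦clo(λx. (x x), ∅), 2↦clo(λx. (x x), ∅)} | K=[arg :: subL(3)]]
t=13: [C=x | E={x↦2} | S={0↦clo(λx. (x x), ∅), 1↦clo(λx. (x x), ∅), 2↦clo(λx. (x x), ∅)} | K=[fun :: subL(3)]]
t=14: [C=(x x) | E={x↦3} | S={0↦clo(λx. (x x), ∅), 1↦clo(λx. (x x), ∅), 2↦clo(λx. (x x), ∅), 3↦clo(λx. (x x), ∅)} | K=[subL(3)]]
t=15: [C=x | E={x↦3} | S={0↦clo(λx. (x x), ∅), 1↦clo(λx. (x x), ∅), 2↦clo(λx. (x x), ∅), 3↦clo(λx. (x x), ∅)} | K=[arg :: subL(3)]]
t=16: [C=x | E={x↦3} | S={0↦clo(λx. (x x), ∅), 1↦clo(λx. (x x), ∅), 2↦clo(λx. (x x), ∅), 3↦clo(λx. (x x), ∅)} | K=[fun :: subL(3)]]
t=17: [C=(x x) | E={x↦4} | S={0↦clo(λx. (x x), ∅), 1↦clo(λx. (x x), ∅), 2↦clo(λx. (x x), ∅), 3↦clo(λx. (x x), ∅), 4↦clo(λx. (x x), ∅)} | K=[subL(3)]]
t=18: [C=x | E={x↦4} | S={0↦clo(λx. (x x), ∅), 1↦clo(λx. (x x), ∅), 2↦clo(λx. (x x), ∅), 3↦clo(λx. (x x), ∅), 4↦clo(λx. (x x), ∅)} | K=[arg :: subL(3)]]
t=19: [C=x | E={x↦4} | S={0↦clo(λx. (x x), ∅), 1↦clo(λx. (x x), ∅), 2↦clo(λx. (x x), ∅), 3↦clo(λx. (x x), ∅), 4↦clo(λx. (x x), ∅)} | K=[fun :: subL(3)]]
→ 19 transitions taken and the configuration is still not final: no result within 19 steps

Answer: DIVERGES (no final state within 19 steps)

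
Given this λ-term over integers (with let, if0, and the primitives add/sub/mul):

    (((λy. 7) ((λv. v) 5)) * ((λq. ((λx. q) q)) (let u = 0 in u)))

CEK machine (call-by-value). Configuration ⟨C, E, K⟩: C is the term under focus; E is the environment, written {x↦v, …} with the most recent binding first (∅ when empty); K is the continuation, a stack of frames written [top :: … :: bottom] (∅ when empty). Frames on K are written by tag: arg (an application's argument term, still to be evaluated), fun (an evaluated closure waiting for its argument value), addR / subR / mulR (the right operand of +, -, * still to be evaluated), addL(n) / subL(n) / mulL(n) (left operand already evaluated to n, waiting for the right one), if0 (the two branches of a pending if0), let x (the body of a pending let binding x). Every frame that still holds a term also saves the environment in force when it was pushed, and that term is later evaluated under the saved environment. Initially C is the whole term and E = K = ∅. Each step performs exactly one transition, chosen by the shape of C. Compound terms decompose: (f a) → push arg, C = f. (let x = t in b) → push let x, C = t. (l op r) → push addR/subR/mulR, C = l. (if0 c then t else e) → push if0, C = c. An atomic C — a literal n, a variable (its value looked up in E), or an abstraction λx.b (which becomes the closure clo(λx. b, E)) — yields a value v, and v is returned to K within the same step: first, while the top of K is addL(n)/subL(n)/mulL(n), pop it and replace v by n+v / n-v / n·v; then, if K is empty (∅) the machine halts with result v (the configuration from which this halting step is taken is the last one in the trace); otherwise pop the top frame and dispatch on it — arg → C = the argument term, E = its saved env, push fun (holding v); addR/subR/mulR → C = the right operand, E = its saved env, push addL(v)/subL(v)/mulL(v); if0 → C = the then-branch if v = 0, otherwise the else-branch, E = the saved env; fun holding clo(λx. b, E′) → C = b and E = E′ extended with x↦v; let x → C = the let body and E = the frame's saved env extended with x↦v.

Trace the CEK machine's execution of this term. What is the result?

Answer: 0

Execution trace:
[0] ⟨C=(((λy. 7) ((λv. v) 5)) * ((λq. ((λx. q) q)) (let u = 0 in u))); E=∅; K=∅⟩
[1] ⟨C=((λy. 7) ((λv. v) 5)); E=∅; K=[mulR]⟩
[2] ⟨C=(λy. 7); E=∅; K=[arg :: mulR]⟩
[3] ⟨C=((λv. v) 5); E=∅; K=[fun :: mulR]⟩
[4] ⟨C=(λv. v); E=∅; K=[arg :: fun :: mulR]⟩
[5] ⟨C=5; E=∅; K=[fun :: fun :: mulR]⟩
[6] ⟨C=v; E={v↦5}; K=[fun :: mulR]⟩
[7] ⟨C=7; E={y↦5}; K=[mulR]⟩
[8] ⟨C=((λq. ((λx. q) q)) (let u = 0 in u)); E=∅; K=[mulL(7)]⟩
[9] ⟨C=(λq. ((λx. q) q)); E=∅; K=[arg :: mulL(7)]⟩
[10] ⟨C=(let u = 0 in u); E=∅; K=[fun :: mulL(7)]⟩
[11] ⟨C=0; E=∅; K=[let u :: fun :: mulL(7)]⟩
[12] ⟨C=u; E={u↦0}; K=[fun :: mulL(7)]⟩
[13] ⟨C=((λx. q) q); E={q↦0}; K=[mulL(7)]⟩
[14] ⟨C=(λx. q); E={q↦0}; K=[arg :: mulL(7)]⟩
[15] ⟨C=q; E={q↦0}; K=[fun :: mulL(7)]⟩
[16] ⟨C=q; E={x↦0, q↦0}; K=[mulL(7)]⟩
→ final value 0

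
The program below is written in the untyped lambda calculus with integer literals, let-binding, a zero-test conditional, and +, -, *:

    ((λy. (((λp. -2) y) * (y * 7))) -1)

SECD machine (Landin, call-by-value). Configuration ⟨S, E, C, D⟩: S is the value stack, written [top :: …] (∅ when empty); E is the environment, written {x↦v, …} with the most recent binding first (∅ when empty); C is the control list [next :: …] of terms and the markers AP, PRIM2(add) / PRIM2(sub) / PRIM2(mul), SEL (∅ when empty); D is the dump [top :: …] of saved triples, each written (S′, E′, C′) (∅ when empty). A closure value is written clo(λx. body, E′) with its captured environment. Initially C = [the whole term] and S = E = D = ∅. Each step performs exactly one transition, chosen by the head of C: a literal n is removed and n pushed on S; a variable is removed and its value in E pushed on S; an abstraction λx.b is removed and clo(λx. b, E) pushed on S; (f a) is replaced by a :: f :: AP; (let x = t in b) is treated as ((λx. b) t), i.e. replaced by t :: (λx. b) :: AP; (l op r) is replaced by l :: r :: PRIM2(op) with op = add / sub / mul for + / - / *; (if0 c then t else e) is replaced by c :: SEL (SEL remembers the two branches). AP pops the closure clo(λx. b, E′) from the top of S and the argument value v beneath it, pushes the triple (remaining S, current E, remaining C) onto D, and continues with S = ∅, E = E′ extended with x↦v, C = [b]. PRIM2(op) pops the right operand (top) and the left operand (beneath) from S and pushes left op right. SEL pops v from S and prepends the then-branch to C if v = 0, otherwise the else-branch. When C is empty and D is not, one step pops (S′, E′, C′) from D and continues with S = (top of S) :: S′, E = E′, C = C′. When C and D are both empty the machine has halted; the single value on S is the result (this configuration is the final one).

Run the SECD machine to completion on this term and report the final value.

[0] ⟨S=∅; E=∅; C=[((λy. (((λp. -2) y) * (y * 7))) -1)]; D=∅⟩
[1] ⟨S=∅; E=∅; C=[-1 :: (λy. (((λp. -2) y) * (y * 7))) :: AP]; D=∅⟩
[2] ⟨S=[-1]; E=∅; C=[(λy. (((λp. -2) y) * (y * 7))) :: AP]; D=∅⟩
[3] ⟨S=[clo(λy. (((λp. -2) y) * (y * 7)), ∅) :: -1]; E=∅; C=[AP]; D=∅⟩
[4] ⟨S=∅; E={y↦-1}; C=[(((λp. -2) y) * (y * 7))]; D=[(∅, ∅, ∅)]⟩
[5] ⟨S=∅; E={y↦-1}; C=[((λp. -2) y) :: (y * 7) :: PRIM2(mul)]; D=[(∅, ∅, ∅)]⟩
[6] ⟨S=∅; E={y↦-1}; C=[y :: (λp. -2) :: AP :: (y * 7) :: PRIM2(mul)]; D=[(∅, ∅, ∅)]⟩
[7] ⟨S=[-1]; E={y↦-1}; C=[(λp. -2) :: AP :: (y * 7) :: PRIM2(mul)]; D=[(∅, ∅, ∅)]⟩
[8] ⟨S=[clo(λp. -2, {y↦-1}) :: -1]; E={y↦-1}; C=[AP :: (y * 7) :: PRIM2(mul)]; D=[(∅, ∅, ∅)]⟩
[9] ⟨S=∅; E={p↦-1, y↦-1}; C=[-2]; D=[(∅, {y↦-1}, [(y * 7) :: PRIM2(mul)]) :: (∅, ∅, ∅)]⟩
[10] ⟨S=[-2]; E={p↦-1, y↦-1}; C=∅; D=[(∅, {y↦-1}, [(y * 7) :: PRIM2(mul)]) :: (∅, ∅, ∅)]⟩
[11] ⟨S=[-2]; E={y↦-1}; C=[(y * 7) :: PRIM2(mul)]; D=[(∅, ∅, ∅)]⟩
[12] ⟨S=[-2]; E={y↦-1}; C=[y :: 7 :: PRIM2(mul) :: PRIM2(mul)]; D=[(∅, ∅, ∅)]⟩
[13] ⟨S=[-1 :: -2]; E={y↦-1}; C=[7 :: PRIM2(mul) :: PRIM2(mul)]; D=[(∅, ∅, ∅)]⟩
[14] ⟨S=[7 :: -1 :: -2]; E={y↦-1}; C=[PRIM2(mul) :: PRIM2(mul)]; D=[(∅, ∅, ∅)]⟩
[15] ⟨S=[-7 :: -2]; E={y↦-1}; C=[PRIM2(mul)]; D=[(∅, ∅, ∅)]⟩
[16] ⟨S=[14]; E={y↦-1}; C=∅; D=[(∅, ∅, ∅)]⟩
[17] ⟨S=[14]; E=∅; C=∅; D=∅⟩
→ final value 14

Answer: 14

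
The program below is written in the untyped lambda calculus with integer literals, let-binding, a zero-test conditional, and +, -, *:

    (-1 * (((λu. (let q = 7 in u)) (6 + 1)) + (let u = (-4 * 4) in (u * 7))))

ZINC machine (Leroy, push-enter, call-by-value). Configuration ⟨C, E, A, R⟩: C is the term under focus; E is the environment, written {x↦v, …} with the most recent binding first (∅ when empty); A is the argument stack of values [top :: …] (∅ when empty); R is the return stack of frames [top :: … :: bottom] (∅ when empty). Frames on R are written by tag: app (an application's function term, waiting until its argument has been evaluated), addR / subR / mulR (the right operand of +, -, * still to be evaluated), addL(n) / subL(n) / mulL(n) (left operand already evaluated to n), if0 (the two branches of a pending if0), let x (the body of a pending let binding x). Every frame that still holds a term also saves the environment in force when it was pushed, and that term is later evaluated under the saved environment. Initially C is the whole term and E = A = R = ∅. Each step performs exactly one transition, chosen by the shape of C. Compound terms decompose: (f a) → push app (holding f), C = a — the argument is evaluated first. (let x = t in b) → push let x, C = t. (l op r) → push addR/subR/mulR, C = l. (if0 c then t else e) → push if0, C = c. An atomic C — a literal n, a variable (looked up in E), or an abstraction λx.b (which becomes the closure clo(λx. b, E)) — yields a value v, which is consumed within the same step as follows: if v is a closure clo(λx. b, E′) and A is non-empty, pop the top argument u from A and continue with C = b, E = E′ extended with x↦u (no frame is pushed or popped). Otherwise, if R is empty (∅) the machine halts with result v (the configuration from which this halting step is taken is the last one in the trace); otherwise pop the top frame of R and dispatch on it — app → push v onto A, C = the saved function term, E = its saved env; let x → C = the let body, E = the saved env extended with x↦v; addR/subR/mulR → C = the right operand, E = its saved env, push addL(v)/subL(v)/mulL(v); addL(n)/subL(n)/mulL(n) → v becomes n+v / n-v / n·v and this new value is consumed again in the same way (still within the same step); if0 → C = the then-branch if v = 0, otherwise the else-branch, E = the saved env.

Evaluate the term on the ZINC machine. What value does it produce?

Answer: 105

Derivation:
step 0: [C=(-1 * (((λu. (let q = 7 in u)) (6 + 1)) + (let u = (-4 * 4) in (u * 7)))) | E=∅ | A=∅ | R=∅]
step 1: [C=-1 | E=∅ | A=∅ | R=[mulR]]
step 2: [C=(((λu. (let q = 7 in u)) (6 + 1)) + (let u = (-4 * 4) in (u * 7))) | E=∅ | A=∅ | R=[mulL(-1)]]
step 3: [C=((λu. (let q = 7 in u)) (6 + 1)) | E=∅ | A=∅ | R=[addR :: mulL(-1)]]
step 4: [C=(6 + 1) | E=∅ | A=∅ | R=[app :: addR :: mulL(-1)]]
step 5: [C=6 | E=∅ | A=∅ | R=[addR :: app :: addR :: mulL(-1)]]
step 6: [C=1 | E=∅ | A=∅ | R=[addL(6) :: app :: addR :: mulL(-1)]]
step 7: [C=(λu. (let q = 7 in u)) | E=∅ | A=[7] | R=[addR :: mulL(-1)]]
step 8: [C=(let q = 7 in u) | E={u↦7} | A=∅ | R=[addR :: mulL(-1)]]
step 9: [C=7 | E={u↦7} | A=∅ | R=[let q :: addR :: mulL(-1)]]
step 10: [C=u | E={q↦7, u↦7} | A=∅ | R=[addR :: mulL(-1)]]
step 11: [C=(let u = (-4 * 4) in (u * 7)) | E=∅ | A=∅ | R=[addL(7) :: mulL(-1)]]
step 12: [C=(-4 * 4) | E=∅ | A=∅ | R=[let u :: addL(7) :: mulL(-1)]]
step 13: [C=-4 | E=∅ | A=∅ | R=[mulR :: let u :: addL(7) :: mulL(-1)]]
step 14: [C=4 | E=∅ | A=∅ | R=[mulL(-4) :: let u :: addL(7) :: mulL(-1)]]
step 15: [C=(u * 7) | E={u↦-16} | A=∅ | R=[addL(7) :: mulL(-1)]]
step 16: [C=u | E={u↦-16} | A=∅ | R=[mulR :: addL(7) :: mulL(-1)]]
step 17: [C=7 | E={u↦-16} | A=∅ | R=[mulL(-16) :: addL(7) :: mulL(-1)]]
→ final value 105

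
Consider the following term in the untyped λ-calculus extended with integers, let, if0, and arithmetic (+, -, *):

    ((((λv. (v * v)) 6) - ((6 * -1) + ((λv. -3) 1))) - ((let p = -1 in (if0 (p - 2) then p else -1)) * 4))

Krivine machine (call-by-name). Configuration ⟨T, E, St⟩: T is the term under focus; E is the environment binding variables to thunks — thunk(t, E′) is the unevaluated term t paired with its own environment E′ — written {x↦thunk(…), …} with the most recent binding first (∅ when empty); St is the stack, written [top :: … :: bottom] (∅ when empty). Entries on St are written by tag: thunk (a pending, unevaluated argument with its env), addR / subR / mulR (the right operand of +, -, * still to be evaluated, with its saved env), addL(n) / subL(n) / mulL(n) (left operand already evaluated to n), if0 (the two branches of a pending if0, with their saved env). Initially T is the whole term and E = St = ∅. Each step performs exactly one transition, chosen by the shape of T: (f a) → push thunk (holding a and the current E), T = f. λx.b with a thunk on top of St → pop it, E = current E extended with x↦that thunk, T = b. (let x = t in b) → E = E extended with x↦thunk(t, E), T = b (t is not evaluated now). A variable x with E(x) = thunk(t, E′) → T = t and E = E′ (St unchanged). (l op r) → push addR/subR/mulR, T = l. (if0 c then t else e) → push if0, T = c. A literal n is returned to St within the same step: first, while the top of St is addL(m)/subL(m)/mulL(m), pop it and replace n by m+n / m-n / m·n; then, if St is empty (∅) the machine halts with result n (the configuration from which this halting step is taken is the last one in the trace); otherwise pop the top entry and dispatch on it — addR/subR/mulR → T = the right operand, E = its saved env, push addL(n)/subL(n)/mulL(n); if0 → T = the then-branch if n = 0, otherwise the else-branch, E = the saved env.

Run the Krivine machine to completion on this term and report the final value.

step 0: ⟨T=((((λv. (v * v)) 6) - ((6 * -1) + ((λv. -3) 1))) - ((let p = -1 in (if0 (p - 2) then p else -1)) * 4)); E=∅; St=∅⟩
step 1: ⟨T=(((λv. (v * v)) 6) - ((6 * -1) + ((λv. -3) 1))); E=∅; St=[subR]⟩
step 2: ⟨T=((λv. (v * v)) 6); E=∅; St=[subR :: subR]⟩
step 3: ⟨T=(λv. (v * v)); E=∅; St=[thunk :: subR :: subR]⟩
step 4: ⟨T=(v * v); E={v↦thunk(6, ∅)}; St=[subR :: subR]⟩
step 5: ⟨T=v; E={v↦thunk(6, ∅)}; St=[mulR :: subR :: subR]⟩
step 6: ⟨T=6; E=∅; St=[mulR :: subR :: subR]⟩
step 7: ⟨T=v; E={v↦thunk(6, ∅)}; St=[mulL(6) :: subR :: subR]⟩
step 8: ⟨T=6; E=∅; St=[mulL(6) :: subR :: subR]⟩
step 9: ⟨T=((6 * -1) + ((λv. -3) 1)); E=∅; St=[subL(36) :: subR]⟩
step 10: ⟨T=(6 * -1); E=∅; St=[addR :: subL(36) :: subR]⟩
step 11: ⟨T=6; E=∅; St=[mulR :: addR :: subL(36) :: subR]⟩
step 12: ⟨T=-1; E=∅; St=[mulL(6) :: addR :: subL(36) :: subR]⟩
step 13: ⟨T=((λv. -3) 1); E=∅; St=[addL(-6) :: subL(36) :: subR]⟩
step 14: ⟨T=(λv. -3); E=∅; St=[thunk :: addL(-6) :: subL(36) :: subR]⟩
step 15: ⟨T=-3; E={v↦thunk(1, ∅)}; St=[addL(-6) :: subL(36) :: subR]⟩
step 16: ⟨T=((let p = -1 in (if0 (p - 2) then p else -1)) * 4); E=∅; St=[subL(45)]⟩
step 17: ⟨T=(let p = -1 in (if0 (p - 2) then p else -1)); E=∅; St=[mulR :: subL(45)]⟩
step 18: ⟨T=(if0 (p - 2) then p else -1); E={p↦thunk(-1, ∅)}; St=[mulR :: subL(45)]⟩
step 19: ⟨T=(p - 2); E={p↦thunk(-1, ∅)}; St=[if0 :: mulR :: subL(45)]⟩
step 20: ⟨T=p; E={p↦thunk(-1, ∅)}; St=[subR :: if0 :: mulR :: subL(45)]⟩
step 21: ⟨T=-1; E=∅; St=[subR :: if0 :: mulR :: subL(45)]⟩
step 22: ⟨T=2; E={p↦thunk(-1, ∅)}; St=[subL(-1) :: if0 :: mulR :: subL(45)]⟩
step 23: ⟨T=-1; E={p↦thunk(-1, ∅)}; St=[mulR :: subL(45)]⟩
step 24: ⟨T=4; E=∅; St=[mulL(-1) :: subL(45)]⟩
→ final value 49

Answer: 49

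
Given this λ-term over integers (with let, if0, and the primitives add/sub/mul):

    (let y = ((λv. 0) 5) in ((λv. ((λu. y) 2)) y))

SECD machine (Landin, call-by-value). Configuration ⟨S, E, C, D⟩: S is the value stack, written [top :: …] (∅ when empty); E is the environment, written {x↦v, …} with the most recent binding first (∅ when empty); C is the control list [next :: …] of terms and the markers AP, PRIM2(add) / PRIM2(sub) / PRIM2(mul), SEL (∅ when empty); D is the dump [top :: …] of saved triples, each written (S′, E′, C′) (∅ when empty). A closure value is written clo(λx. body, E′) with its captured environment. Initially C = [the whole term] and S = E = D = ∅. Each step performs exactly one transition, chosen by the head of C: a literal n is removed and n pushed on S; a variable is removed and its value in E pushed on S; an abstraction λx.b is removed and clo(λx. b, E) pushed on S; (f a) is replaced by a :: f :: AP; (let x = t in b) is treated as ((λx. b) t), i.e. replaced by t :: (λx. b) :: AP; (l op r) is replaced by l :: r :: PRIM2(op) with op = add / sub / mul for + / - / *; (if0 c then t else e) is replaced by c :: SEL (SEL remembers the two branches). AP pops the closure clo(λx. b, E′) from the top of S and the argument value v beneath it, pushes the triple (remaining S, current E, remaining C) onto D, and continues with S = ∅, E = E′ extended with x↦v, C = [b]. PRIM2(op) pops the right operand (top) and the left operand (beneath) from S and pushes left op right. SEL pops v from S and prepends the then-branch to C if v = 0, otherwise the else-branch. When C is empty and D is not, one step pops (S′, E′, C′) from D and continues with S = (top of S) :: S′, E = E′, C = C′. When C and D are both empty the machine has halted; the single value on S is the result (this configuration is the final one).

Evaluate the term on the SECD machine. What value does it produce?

[0] <S=∅, E=∅, C=[(let y = ((λv. 0) 5) in ((λv. ((λu. y) 2)) y))], D=∅>
[1] <S=∅, E=∅, C=[((λv. 0) 5) :: (λy. ((λv. ((λu. y) 2)) y)) :: AP], D=∅>
[2] <S=∅, E=∅, C=[5 :: (λv. 0) :: AP :: (λy. ((λv. ((λu. y) 2)) y)) :: AP], D=∅>
[3] <S=[5], E=∅, C=[(λv. 0) :: AP :: (λy. ((λv. ((λu. y) 2)) y)) :: AP], D=∅>
[4] <S=[clo(λv. 0, ∅) :: 5], E=∅, C=[AP :: (λy. ((λv. ((λu. y) 2)) y)) :: AP], D=∅>
[5] <S=∅, E={v↦5}, C=[0], D=[(∅, ∅, [(λy. ((λv. ((λu. y) 2)) y)) :: AP])]>
[6] <S=[0], E={v↦5}, C=∅, D=[(∅, ∅, [(λy. ((λv. ((λu. y) 2)) y)) :: AP])]>
[7] <S=[0], E=∅, C=[(λy. ((λv. ((λu. y) 2)) y)) :: AP], D=∅>
[8] <S=[clo(λy. ((λv. ((λu. y) 2)) y), ∅) :: 0], E=∅, C=[AP], D=∅>
[9] <S=∅, E={y↦0}, C=[((λv. ((λu. y) 2)) y)], D=[(∅, ∅, ∅)]>
[10] <S=∅, E={y↦0}, C=[y :: (λv. ((λu. y) 2)) :: AP], D=[(∅, ∅, ∅)]>
[11] <S=[0], E={y↦0}, C=[(λv. ((λu. y) 2)) :: AP], D=[(∅, ∅, ∅)]>
[12] <S=[clo(λv. ((λu. y) 2), {y↦0}) :: 0], E={y↦0}, C=[AP], D=[(∅, ∅, ∅)]>
[13] <S=∅, E={v↦0, y↦0}, C=[((λu. y) 2)], D=[(∅, {y↦0}, ∅) :: (∅, ∅, ∅)]>
[14] <S=∅, E={v↦0, y↦0}, C=[2 :: (λu. y) :: AP], D=[(∅, {y↦0}, ∅) :: (∅, ∅, ∅)]>
[15] <S=[2], E={v↦0, y↦0}, C=[(λu. y) :: AP], D=[(∅, {y↦0}, ∅) :: (∅, ∅, ∅)]>
[16] <S=[clo(λu. y, {v↦0, y↦0}) :: 2], E={v↦0, y↦0}, C=[AP], D=[(∅, {y↦0}, ∅) :: (∅, ∅, ∅)]>
[17] <S=∅, E={u↦2, v↦0, y↦0}, C=[y], D=[(∅, {v↦0, y↦0}, ∅) :: (∅, {y↦0}, ∅) :: (∅, ∅, ∅)]>
[18] <S=[0], E={u↦2, v↦0, y↦0}, C=∅, D=[(∅, {v↦0, y↦0}, ∅) :: (∅, {y↦0}, ∅) :: (∅, ∅, ∅)]>
[19] <S=[0], E={v↦0, y↦0}, C=∅, D=[(∅, {y↦0}, ∅) :: (∅, ∅, ∅)]>
[20] <S=[0], E={y↦0}, C=∅, D=[(∅, ∅, ∅)]>
[21] <S=[0], E=∅, C=∅, D=∅>
→ final value 0

Answer: 0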